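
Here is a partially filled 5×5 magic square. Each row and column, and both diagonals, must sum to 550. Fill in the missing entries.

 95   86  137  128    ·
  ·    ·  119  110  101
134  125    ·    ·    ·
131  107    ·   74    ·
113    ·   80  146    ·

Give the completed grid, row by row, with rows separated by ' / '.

95 86 137 128 104 / 77 143 119 110 101 / 134 125 116 92 83 / 131 107 98 74 140 / 113 89 80 146 122

Row 1: 95 + 86 + 137 + 128 + ? = 550, so (1,5) = 104.
Using column 1: 95 + 134 + 131 + 113 + ? → (2,1) = 550 − 473 = 77.
Using column 4: 128 + 110 + 74 + 146 + ? → (3,4) = 550 − 458 = 92.
The remaining cell in anti-diagonal is (3,3) = 550 − 434 = 116.
Row 2 must total 550; the given cells sum to 407, so (2,2) = 143.
From row 3, 550 − (134 + 125 + 116 + 92) gives (3,5) = 83.
The remaining cell in column 2 is (5,2) = 550 − 461 = 89.
From column 3, 550 − (137 + 119 + 116 + 80) gives (4,3) = 98.
Using main diagonal: 95 + 143 + 116 + 74 + ? → (5,5) = 550 − 428 = 122.
Row 4 must total 550; the given cells sum to 410, so (4,5) = 140.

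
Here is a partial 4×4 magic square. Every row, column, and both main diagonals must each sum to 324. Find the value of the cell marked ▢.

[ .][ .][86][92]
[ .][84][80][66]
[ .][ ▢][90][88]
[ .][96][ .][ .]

Row 2 needs 324; the known cells sum to 230, so (2,1) = 94.
From column 3, 324 − (86 + 80 + 90) gives (4,3) = 68.
The remaining cell in column 4 is (4,4) = 324 − 246 = 78.
Main diagonal needs 324; the known cells sum to 252, so (1,1) = 72.
Row 1 needs 324; the known cells sum to 250, so (1,2) = 74.
The remaining cell in row 4 is (4,1) = 324 − 242 = 82.
Column 1: 72 + 94 + 82 + ? = 324, so (3,1) = 76.
The remaining cell in column 2 is (3,2) = 324 − 254 = 70.

70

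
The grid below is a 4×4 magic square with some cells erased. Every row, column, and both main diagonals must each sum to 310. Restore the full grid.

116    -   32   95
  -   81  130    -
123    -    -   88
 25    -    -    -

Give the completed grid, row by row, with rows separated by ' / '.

Row 1 must total 310; the given cells sum to 243, so (1,2) = 67.
The remaining cell in column 1 is (2,1) = 310 − 264 = 46.
The remaining cell in anti-diagonal is (3,2) = 310 − 250 = 60.
Row 2 needs 310; the known cells sum to 257, so (2,4) = 53.
Row 3 needs 310; the known cells sum to 271, so (3,3) = 39.
Column 2: 67 + 81 + 60 + ? = 310, so (4,2) = 102.
The remaining cell in column 3 is (4,3) = 310 − 201 = 109.
Column 4 needs 310; the known cells sum to 236, so (4,4) = 74.

116 67 32 95 / 46 81 130 53 / 123 60 39 88 / 25 102 109 74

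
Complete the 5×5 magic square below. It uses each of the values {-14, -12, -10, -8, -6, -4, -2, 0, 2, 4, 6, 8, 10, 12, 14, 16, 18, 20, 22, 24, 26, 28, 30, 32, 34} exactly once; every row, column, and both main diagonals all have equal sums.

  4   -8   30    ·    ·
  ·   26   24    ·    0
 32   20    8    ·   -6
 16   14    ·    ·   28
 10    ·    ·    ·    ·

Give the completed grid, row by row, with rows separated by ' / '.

4 -8 30 18 6 / -12 26 24 12 0 / 32 20 8 -4 -6 / 16 14 2 -10 28 / 10 -2 -14 34 22

The 25 entries sum to 250, so each line sums to 250/5 = 50.
Row 3: 32 + 20 + 8 + (-6) + ? = 50, so (3,4) = -4.
Column 1: 4 + 32 + 16 + 10 + ? = 50, so (2,1) = -12.
Using column 2: -8 + 26 + 20 + 14 + ? → (5,2) = 50 − 52 = -2.
The remaining cell in row 2 is (2,4) = 50 − 38 = 12.
Anti-diagonal must total 50; the given cells sum to 44, so (1,5) = 6.
The remaining cell in row 1 is (1,4) = 50 − 32 = 18.
From column 5, 50 − (6 + 0 + (-6) + 28) gives (5,5) = 22.
The remaining cell in main diagonal is (4,4) = 50 − 60 = -10.
Row 4: 16 + 14 + (-10) + 28 + ? = 50, so (4,3) = 2.
Column 3 needs 50; the known cells sum to 64, so (5,3) = -14.
Using column 4: 18 + 12 + (-4) + (-10) + ? → (5,4) = 50 − 16 = 34.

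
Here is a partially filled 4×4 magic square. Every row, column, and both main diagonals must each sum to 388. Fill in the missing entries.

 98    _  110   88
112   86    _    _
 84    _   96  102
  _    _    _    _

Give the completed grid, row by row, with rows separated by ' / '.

98 92 110 88 / 112 86 100 90 / 84 106 96 102 / 94 104 82 108

Row 1 must total 388; the given cells sum to 296, so (1,2) = 92.
Row 3: 84 + 96 + 102 + ? = 388, so (3,2) = 106.
Column 1: 98 + 112 + 84 + ? = 388, so (4,1) = 94.
Using column 2: 92 + 86 + 106 + ? → (4,2) = 388 − 284 = 104.
From main diagonal, 388 − (98 + 86 + 96) gives (4,4) = 108.
The remaining cell in anti-diagonal is (2,3) = 388 − 288 = 100.
The remaining cell in row 2 is (2,4) = 388 − 298 = 90.
The remaining cell in row 4 is (4,3) = 388 − 306 = 82.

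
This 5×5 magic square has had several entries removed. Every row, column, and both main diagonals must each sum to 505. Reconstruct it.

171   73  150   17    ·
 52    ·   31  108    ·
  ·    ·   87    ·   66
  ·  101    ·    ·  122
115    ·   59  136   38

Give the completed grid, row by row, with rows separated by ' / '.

The remaining cell in row 1 is (1,5) = 505 − 411 = 94.
The remaining cell in row 5 is (5,2) = 505 − 348 = 157.
Using column 3: 150 + 31 + 87 + 59 + ? → (4,3) = 505 − 327 = 178.
Column 5: 94 + 66 + 122 + 38 + ? = 505, so (2,5) = 185.
Row 2 needs 505; the known cells sum to 376, so (2,2) = 129.
Column 2: 73 + 129 + 101 + 157 + ? = 505, so (3,2) = 45.
Main diagonal must total 505; the given cells sum to 425, so (4,4) = 80.
Using row 4: 101 + 178 + 80 + 122 + ? → (4,1) = 505 − 481 = 24.
The remaining cell in column 1 is (3,1) = 505 − 362 = 143.
From column 4, 505 − (17 + 108 + 80 + 136) gives (3,4) = 164.

171 73 150 17 94 / 52 129 31 108 185 / 143 45 87 164 66 / 24 101 178 80 122 / 115 157 59 136 38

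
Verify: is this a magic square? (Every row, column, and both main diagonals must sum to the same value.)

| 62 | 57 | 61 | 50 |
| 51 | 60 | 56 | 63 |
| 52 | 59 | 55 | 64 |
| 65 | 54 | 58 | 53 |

Row 1: 62 + 57 + 61 + 50 = 230.
Row 2: 51 + 60 + 56 + 63 = 230.
Row 3: 52 + 59 + 55 + 64 = 230.
Row 4: 65 + 54 + 58 + 53 = 230.
Column 1: 62 + 51 + 52 + 65 = 230.
Column 2: 57 + 60 + 59 + 54 = 230.
Column 3: 61 + 56 + 55 + 58 = 230.
Column 4: 50 + 63 + 64 + 53 = 230.
Main diagonal: 62 + 60 + 55 + 53 = 230.
Anti-diagonal: 50 + 56 + 59 + 65 = 230.
All lines sum to 230.

Yes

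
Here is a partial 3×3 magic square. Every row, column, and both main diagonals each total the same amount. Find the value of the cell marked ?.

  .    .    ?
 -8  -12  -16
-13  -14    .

Row 2 is complete and sums to -36; that is the magic constant.
The remaining cell in row 3 is (3,3) = -36 − (-27) = -9.
Using column 1: -8 + (-13) + ? → (1,1) = -36 − (-21) = -15.
Column 2 must total -36; the given cells sum to -26, so (1,2) = -10.
Column 3 needs -36; the known cells sum to -25, so (1,3) = -11.

-11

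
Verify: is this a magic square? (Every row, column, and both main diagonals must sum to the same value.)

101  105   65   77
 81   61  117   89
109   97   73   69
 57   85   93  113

Row 1: 101 + 105 + 65 + 77 = 348.
Row 2: 81 + 61 + 117 + 89 = 348.
Row 3: 109 + 97 + 73 + 69 = 348.
Row 4: 57 + 85 + 93 + 113 = 348.
Column 1: 101 + 81 + 109 + 57 = 348.
Column 2: 105 + 61 + 97 + 85 = 348.
Column 3: 65 + 117 + 73 + 93 = 348.
Column 4: 77 + 89 + 69 + 113 = 348.
Main diagonal: 101 + 61 + 73 + 113 = 348.
Anti-diagonal: 77 + 117 + 97 + 57 = 348.
All lines sum to 348.

Yes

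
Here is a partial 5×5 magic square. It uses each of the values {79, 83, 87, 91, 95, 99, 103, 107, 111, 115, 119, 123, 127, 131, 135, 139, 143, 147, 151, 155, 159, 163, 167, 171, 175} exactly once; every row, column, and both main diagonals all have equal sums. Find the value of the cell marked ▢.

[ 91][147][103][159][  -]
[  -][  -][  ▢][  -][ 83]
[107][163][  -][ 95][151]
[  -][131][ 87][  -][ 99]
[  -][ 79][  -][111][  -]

171

The 25 entries sum to 3175, so each line sums to 3175/5 = 635.
From row 1, 635 − (91 + 147 + 103 + 159) gives (1,5) = 135.
The remaining cell in row 3 is (3,3) = 635 − 516 = 119.
Column 2: 147 + 163 + 131 + 79 + ? = 635, so (2,2) = 115.
Using column 5: 135 + 83 + 151 + 99 + ? → (5,5) = 635 − 468 = 167.
Main diagonal: 91 + 115 + 119 + 167 + ? = 635, so (4,4) = 143.
From row 4, 635 − (131 + 87 + 143 + 99) gives (4,1) = 175.
Using column 4: 159 + 95 + 143 + 111 + ? → (2,4) = 635 − 508 = 127.
Using anti-diagonal: 135 + 127 + 119 + 131 + ? → (5,1) = 635 − 512 = 123.
The remaining cell in row 5 is (5,3) = 635 − 480 = 155.
Column 1: 91 + 107 + 175 + 123 + ? = 635, so (2,1) = 139.
Using column 3: 103 + 119 + 87 + 155 + ? → (2,3) = 635 − 464 = 171.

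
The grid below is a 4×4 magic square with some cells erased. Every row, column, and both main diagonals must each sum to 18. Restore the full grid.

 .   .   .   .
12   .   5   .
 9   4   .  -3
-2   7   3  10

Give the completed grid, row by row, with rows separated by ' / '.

-1 6 2 11 / 12 1 5 0 / 9 4 8 -3 / -2 7 3 10

Row 3 needs 18; the known cells sum to 10, so (3,3) = 8.
Column 1: 12 + 9 + (-2) + ? = 18, so (1,1) = -1.
Using column 3: 5 + 8 + 3 + ? → (1,3) = 18 − 16 = 2.
Using main diagonal: -1 + 8 + 10 + ? → (2,2) = 18 − 17 = 1.
From anti-diagonal, 18 − (5 + 4 + (-2)) gives (1,4) = 11.
Row 1 must total 18; the given cells sum to 12, so (1,2) = 6.
Row 2: 12 + 1 + 5 + ? = 18, so (2,4) = 0.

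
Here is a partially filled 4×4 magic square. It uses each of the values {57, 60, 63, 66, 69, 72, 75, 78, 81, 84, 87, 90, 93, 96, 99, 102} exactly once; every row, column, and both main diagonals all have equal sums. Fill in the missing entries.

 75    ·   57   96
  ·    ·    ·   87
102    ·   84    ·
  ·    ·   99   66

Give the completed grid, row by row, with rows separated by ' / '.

The 16 entries sum to 1272, so each line sums to 1272/4 = 318.
From row 1, 318 − (75 + 57 + 96) gives (1,2) = 90.
From column 3, 318 − (57 + 84 + 99) gives (2,3) = 78.
Column 4 needs 318; the known cells sum to 249, so (3,4) = 69.
Main diagonal must total 318; the given cells sum to 225, so (2,2) = 93.
Row 2: 93 + 78 + 87 + ? = 318, so (2,1) = 60.
Row 3 needs 318; the known cells sum to 255, so (3,2) = 63.
Using column 1: 75 + 60 + 102 + ? → (4,1) = 318 − 237 = 81.
Using column 2: 90 + 93 + 63 + ? → (4,2) = 318 − 246 = 72.

75 90 57 96 / 60 93 78 87 / 102 63 84 69 / 81 72 99 66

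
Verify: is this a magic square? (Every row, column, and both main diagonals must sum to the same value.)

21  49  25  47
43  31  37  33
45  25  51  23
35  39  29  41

Row 1: 21 + 49 + 25 + 47 = 142.
Row 2: 43 + 31 + 37 + 33 = 144.
Row 3: 45 + 25 + 51 + 23 = 144.
Row 4: 35 + 39 + 29 + 41 = 144.
Column 1: 21 + 43 + 45 + 35 = 144.
Column 2: 49 + 31 + 25 + 39 = 144.
Column 3: 25 + 37 + 51 + 29 = 142.
Column 4: 47 + 33 + 23 + 41 = 144.
Main diagonal: 21 + 31 + 51 + 41 = 144.
Anti-diagonal: 47 + 37 + 25 + 35 = 144.

No — column 2 sums to 144 but column 3 sums to 142.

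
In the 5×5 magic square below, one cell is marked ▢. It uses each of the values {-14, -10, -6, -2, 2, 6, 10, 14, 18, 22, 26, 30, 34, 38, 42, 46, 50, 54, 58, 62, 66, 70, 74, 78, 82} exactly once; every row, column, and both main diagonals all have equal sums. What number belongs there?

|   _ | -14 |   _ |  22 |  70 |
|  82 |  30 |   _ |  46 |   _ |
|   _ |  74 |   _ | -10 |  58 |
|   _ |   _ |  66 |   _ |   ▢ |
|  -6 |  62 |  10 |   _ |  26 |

The 25 entries sum to 850, so each line sums to 850/5 = 170.
Row 5: -6 + 62 + 10 + 26 + ? = 170, so (5,4) = 78.
The remaining cell in column 2 is (4,2) = 170 − 152 = 18.
From column 4, 170 − (22 + 46 + (-10) + 78) gives (4,4) = 34.
The remaining cell in anti-diagonal is (3,3) = 170 − 128 = 42.
Row 3 needs 170; the known cells sum to 164, so (3,1) = 6.
Main diagonal: 30 + 42 + 34 + 26 + ? = 170, so (1,1) = 38.
Row 1 must total 170; the given cells sum to 116, so (1,3) = 54.
From column 1, 170 − (38 + 82 + 6 + (-6)) gives (4,1) = 50.
Column 3 must total 170; the given cells sum to 172, so (2,3) = -2.
Row 2: 82 + 30 + (-2) + 46 + ? = 170, so (2,5) = 14.
From row 4, 170 − (50 + 18 + 66 + 34) gives (4,5) = 2.

2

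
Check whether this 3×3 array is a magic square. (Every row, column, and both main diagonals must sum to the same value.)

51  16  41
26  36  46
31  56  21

Row 1: 51 + 16 + 41 = 108.
Row 2: 26 + 36 + 46 = 108.
Row 3: 31 + 56 + 21 = 108.
Column 1: 51 + 26 + 31 = 108.
Column 2: 16 + 36 + 56 = 108.
Column 3: 41 + 46 + 21 = 108.
Main diagonal: 51 + 36 + 21 = 108.
Anti-diagonal: 41 + 36 + 31 = 108.
All lines sum to 108.

Yes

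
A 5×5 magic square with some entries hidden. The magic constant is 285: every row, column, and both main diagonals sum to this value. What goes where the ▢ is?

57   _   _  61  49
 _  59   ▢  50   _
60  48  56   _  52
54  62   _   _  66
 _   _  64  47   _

67

From row 3, 285 − (60 + 48 + 56 + 52) gives (3,4) = 69.
Using column 4: 61 + 50 + 69 + 47 + ? → (4,4) = 285 − 227 = 58.
Main diagonal: 57 + 59 + 56 + 58 + ? = 285, so (5,5) = 55.
From anti-diagonal, 285 − (49 + 50 + 56 + 62) gives (5,1) = 68.
Row 4 must total 285; the given cells sum to 240, so (4,3) = 45.
Row 5: 68 + 64 + 47 + 55 + ? = 285, so (5,2) = 51.
Using column 1: 57 + 60 + 54 + 68 + ? → (2,1) = 285 − 239 = 46.
Using column 2: 59 + 48 + 62 + 51 + ? → (1,2) = 285 − 220 = 65.
Column 5: 49 + 52 + 66 + 55 + ? = 285, so (2,5) = 63.
Row 1: 57 + 65 + 61 + 49 + ? = 285, so (1,3) = 53.
The remaining cell in row 2 is (2,3) = 285 − 218 = 67.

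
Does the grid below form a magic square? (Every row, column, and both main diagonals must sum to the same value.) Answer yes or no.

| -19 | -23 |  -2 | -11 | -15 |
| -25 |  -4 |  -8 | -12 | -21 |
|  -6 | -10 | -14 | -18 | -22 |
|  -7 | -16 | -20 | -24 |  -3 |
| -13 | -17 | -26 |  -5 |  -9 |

Yes

Row 1: -19 + (-23) + (-2) + (-11) + (-15) = -70.
Row 2: -25 + (-4) + (-8) + (-12) + (-21) = -70.
Row 3: -6 + (-10) + (-14) + (-18) + (-22) = -70.
Row 4: -7 + (-16) + (-20) + (-24) + (-3) = -70.
Row 5: -13 + (-17) + (-26) + (-5) + (-9) = -70.
Column 1: -19 + (-25) + (-6) + (-7) + (-13) = -70.
Column 2: -23 + (-4) + (-10) + (-16) + (-17) = -70.
Column 3: -2 + (-8) + (-14) + (-20) + (-26) = -70.
Column 4: -11 + (-12) + (-18) + (-24) + (-5) = -70.
Column 5: -15 + (-21) + (-22) + (-3) + (-9) = -70.
Main diagonal: -19 + (-4) + (-14) + (-24) + (-9) = -70.
Anti-diagonal: -15 + (-12) + (-14) + (-16) + (-13) = -70.
All lines sum to -70.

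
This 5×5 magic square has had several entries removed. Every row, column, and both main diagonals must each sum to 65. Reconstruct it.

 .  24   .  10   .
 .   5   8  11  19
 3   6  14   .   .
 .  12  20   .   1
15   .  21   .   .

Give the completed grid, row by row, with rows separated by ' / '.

16 24 2 10 13 / 22 5 8 11 19 / 3 6 14 17 25 / 9 12 20 23 1 / 15 18 21 4 7

From row 2, 65 − (5 + 8 + 11 + 19) gives (2,1) = 22.
From column 2, 65 − (24 + 5 + 6 + 12) gives (5,2) = 18.
The remaining cell in column 3 is (1,3) = 65 − 63 = 2.
From anti-diagonal, 65 − (11 + 14 + 12 + 15) gives (1,5) = 13.
The remaining cell in row 1 is (1,1) = 65 − 49 = 16.
Column 1: 16 + 22 + 3 + 15 + ? = 65, so (4,1) = 9.
From row 4, 65 − (9 + 12 + 20 + 1) gives (4,4) = 23.
Main diagonal needs 65; the known cells sum to 58, so (5,5) = 7.
From row 5, 65 − (15 + 18 + 21 + 7) gives (5,4) = 4.
From column 4, 65 − (10 + 11 + 23 + 4) gives (3,4) = 17.
Column 5: 13 + 19 + 1 + 7 + ? = 65, so (3,5) = 25.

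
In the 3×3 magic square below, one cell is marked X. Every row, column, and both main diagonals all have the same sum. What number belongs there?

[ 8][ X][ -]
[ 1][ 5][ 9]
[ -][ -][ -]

3

Row 2 is complete and sums to 15; that is the magic constant.
The remaining cell in column 1 is (3,1) = 15 − 9 = 6.
Using main diagonal: 8 + 5 + ? → (3,3) = 15 − 13 = 2.
Anti-diagonal: 5 + 6 + ? = 15, so (1,3) = 4.
Using row 1: 8 + 4 + ? → (1,2) = 15 − 12 = 3.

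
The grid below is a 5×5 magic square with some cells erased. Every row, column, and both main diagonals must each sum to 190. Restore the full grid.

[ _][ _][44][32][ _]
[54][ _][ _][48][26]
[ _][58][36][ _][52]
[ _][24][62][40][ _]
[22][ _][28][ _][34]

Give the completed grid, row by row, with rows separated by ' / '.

38 16 44 32 60 / 54 42 20 48 26 / 30 58 36 14 52 / 46 24 62 40 18 / 22 50 28 56 34

From column 3, 190 − (44 + 36 + 62 + 28) gives (2,3) = 20.
Anti-diagonal needs 190; the known cells sum to 130, so (1,5) = 60.
Row 2 needs 190; the known cells sum to 148, so (2,2) = 42.
Column 5 needs 190; the known cells sum to 172, so (4,5) = 18.
From main diagonal, 190 − (42 + 36 + 40 + 34) gives (1,1) = 38.
Using row 1: 38 + 44 + 32 + 60 + ? → (1,2) = 190 − 174 = 16.
Row 4 needs 190; the known cells sum to 144, so (4,1) = 46.
From column 1, 190 − (38 + 54 + 46 + 22) gives (3,1) = 30.
From column 2, 190 − (16 + 42 + 58 + 24) gives (5,2) = 50.
Using row 3: 30 + 58 + 36 + 52 + ? → (3,4) = 190 − 176 = 14.
Row 5 must total 190; the given cells sum to 134, so (5,4) = 56.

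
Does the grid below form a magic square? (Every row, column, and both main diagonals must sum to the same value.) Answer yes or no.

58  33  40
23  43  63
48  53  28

Row 1: 58 + 33 + 40 = 131.
Row 2: 23 + 43 + 63 = 129.
Row 3: 48 + 53 + 28 = 129.
Column 1: 58 + 23 + 48 = 129.
Column 2: 33 + 43 + 53 = 129.
Column 3: 40 + 63 + 28 = 131.
Main diagonal: 58 + 43 + 28 = 129.
Anti-diagonal: 40 + 43 + 48 = 131.

No — anti-diagonal sums to 131 but column 1 sums to 129.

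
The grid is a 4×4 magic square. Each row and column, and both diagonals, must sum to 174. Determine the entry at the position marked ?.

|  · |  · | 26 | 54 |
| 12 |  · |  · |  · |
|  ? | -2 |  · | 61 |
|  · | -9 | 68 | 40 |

82

The remaining cell in row 4 is (4,1) = 174 − 99 = 75.
Using column 4: 54 + 61 + 40 + ? → (2,4) = 174 − 155 = 19.
Anti-diagonal needs 174; the known cells sum to 127, so (2,3) = 47.
From row 2, 174 − (12 + 47 + 19) gives (2,2) = 96.
Column 2: 96 + (-2) + (-9) + ? = 174, so (1,2) = 89.
Column 3 must total 174; the given cells sum to 141, so (3,3) = 33.
Main diagonal needs 174; the known cells sum to 169, so (1,1) = 5.
Row 3 must total 174; the given cells sum to 92, so (3,1) = 82.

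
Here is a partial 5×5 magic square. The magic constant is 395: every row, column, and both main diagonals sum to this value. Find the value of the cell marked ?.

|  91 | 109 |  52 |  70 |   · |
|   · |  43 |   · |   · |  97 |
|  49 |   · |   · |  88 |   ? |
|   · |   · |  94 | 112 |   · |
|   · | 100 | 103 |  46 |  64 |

Row 1 needs 395; the known cells sum to 322, so (1,5) = 73.
Using row 5: 100 + 103 + 46 + 64 + ? → (5,1) = 395 − 313 = 82.
Column 4 needs 395; the known cells sum to 316, so (2,4) = 79.
Main diagonal needs 395; the known cells sum to 310, so (3,3) = 85.
Anti-diagonal: 73 + 79 + 85 + 82 + ? = 395, so (4,2) = 76.
Column 2 needs 395; the known cells sum to 328, so (3,2) = 67.
The remaining cell in column 3 is (2,3) = 395 − 334 = 61.
The remaining cell in row 2 is (2,1) = 395 − 280 = 115.
Row 3: 49 + 67 + 85 + 88 + ? = 395, so (3,5) = 106.

106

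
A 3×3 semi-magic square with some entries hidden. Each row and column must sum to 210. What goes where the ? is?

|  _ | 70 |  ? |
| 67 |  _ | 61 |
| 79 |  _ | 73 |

The remaining cell in row 2 is (2,2) = 210 − 128 = 82.
Row 3 needs 210; the known cells sum to 152, so (3,2) = 58.
Column 1: 67 + 79 + ? = 210, so (1,1) = 64.
Column 3: 61 + 73 + ? = 210, so (1,3) = 76.

76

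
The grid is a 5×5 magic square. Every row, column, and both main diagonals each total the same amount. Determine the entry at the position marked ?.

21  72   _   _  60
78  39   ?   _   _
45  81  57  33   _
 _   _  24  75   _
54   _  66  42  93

90

Main diagonal is complete and sums to 285; that is the magic constant.
Using row 3: 45 + 81 + 57 + 33 + ? → (3,5) = 285 − 216 = 69.
The remaining cell in row 5 is (5,2) = 285 − 255 = 30.
From column 1, 285 − (21 + 78 + 45 + 54) gives (4,1) = 87.
Using column 2: 72 + 39 + 81 + 30 + ? → (4,2) = 285 − 222 = 63.
Anti-diagonal must total 285; the given cells sum to 234, so (2,4) = 51.
Row 4 needs 285; the known cells sum to 249, so (4,5) = 36.
Column 4 needs 285; the known cells sum to 201, so (1,4) = 84.
Using column 5: 60 + 69 + 36 + 93 + ? → (2,5) = 285 − 258 = 27.
Row 1: 21 + 72 + 84 + 60 + ? = 285, so (1,3) = 48.
From row 2, 285 − (78 + 39 + 51 + 27) gives (2,3) = 90.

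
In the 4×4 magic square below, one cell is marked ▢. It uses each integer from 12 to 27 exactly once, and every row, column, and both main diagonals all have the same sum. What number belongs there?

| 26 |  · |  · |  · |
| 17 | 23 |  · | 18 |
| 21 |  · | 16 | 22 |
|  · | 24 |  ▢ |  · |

27

The entries are 12 through 27, which sum to 312, so each line sums to 312/4 = 78.
Row 2 needs 78; the known cells sum to 58, so (2,3) = 20.
From row 3, 78 − (21 + 16 + 22) gives (3,2) = 19.
Using column 1: 26 + 17 + 21 + ? → (4,1) = 78 − 64 = 14.
Column 2 needs 78; the known cells sum to 66, so (1,2) = 12.
Main diagonal must total 78; the given cells sum to 65, so (4,4) = 13.
From anti-diagonal, 78 − (20 + 19 + 14) gives (1,4) = 25.
Row 1 needs 78; the known cells sum to 63, so (1,3) = 15.
From row 4, 78 − (14 + 24 + 13) gives (4,3) = 27.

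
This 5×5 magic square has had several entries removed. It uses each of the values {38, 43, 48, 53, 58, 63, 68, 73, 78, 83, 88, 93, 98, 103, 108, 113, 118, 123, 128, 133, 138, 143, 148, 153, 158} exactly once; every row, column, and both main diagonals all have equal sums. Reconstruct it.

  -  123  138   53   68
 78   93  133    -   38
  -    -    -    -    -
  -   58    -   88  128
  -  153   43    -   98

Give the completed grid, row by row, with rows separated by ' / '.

The 25 entries sum to 2450, so each line sums to 2450/5 = 490.
Row 1: 123 + 138 + 53 + 68 + ? = 490, so (1,1) = 108.
From row 2, 490 − (78 + 93 + 133 + 38) gives (2,4) = 148.
Using column 2: 123 + 93 + 58 + 153 + ? → (3,2) = 490 − 427 = 63.
Using column 5: 68 + 38 + 128 + 98 + ? → (3,5) = 490 − 332 = 158.
Main diagonal needs 490; the known cells sum to 387, so (3,3) = 103.
From anti-diagonal, 490 − (68 + 148 + 103 + 58) gives (5,1) = 113.
Row 5 needs 490; the known cells sum to 407, so (5,4) = 83.
Column 3: 138 + 133 + 103 + 43 + ? = 490, so (4,3) = 73.
Using column 4: 53 + 148 + 88 + 83 + ? → (3,4) = 490 − 372 = 118.
From row 3, 490 − (63 + 103 + 118 + 158) gives (3,1) = 48.
From row 4, 490 − (58 + 73 + 88 + 128) gives (4,1) = 143.

108 123 138 53 68 / 78 93 133 148 38 / 48 63 103 118 158 / 143 58 73 88 128 / 113 153 43 83 98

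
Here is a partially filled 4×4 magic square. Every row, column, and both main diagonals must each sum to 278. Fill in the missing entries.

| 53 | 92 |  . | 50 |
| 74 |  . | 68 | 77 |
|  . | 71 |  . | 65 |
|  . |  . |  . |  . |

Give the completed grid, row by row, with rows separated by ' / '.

53 92 83 50 / 74 59 68 77 / 62 71 80 65 / 89 56 47 86

Row 1: 53 + 92 + 50 + ? = 278, so (1,3) = 83.
Row 2 needs 278; the known cells sum to 219, so (2,2) = 59.
From column 2, 278 − (92 + 59 + 71) gives (4,2) = 56.
Column 4: 50 + 77 + 65 + ? = 278, so (4,4) = 86.
The remaining cell in main diagonal is (3,3) = 278 − 198 = 80.
Anti-diagonal: 50 + 68 + 71 + ? = 278, so (4,1) = 89.
The remaining cell in row 3 is (3,1) = 278 − 216 = 62.
Row 4: 89 + 56 + 86 + ? = 278, so (4,3) = 47.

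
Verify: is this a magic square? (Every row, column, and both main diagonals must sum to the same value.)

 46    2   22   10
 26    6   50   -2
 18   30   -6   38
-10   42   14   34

Yes

Row 1: 46 + 2 + 22 + 10 = 80.
Row 2: 26 + 6 + 50 + (-2) = 80.
Row 3: 18 + 30 + (-6) + 38 = 80.
Row 4: -10 + 42 + 14 + 34 = 80.
Column 1: 46 + 26 + 18 + (-10) = 80.
Column 2: 2 + 6 + 30 + 42 = 80.
Column 3: 22 + 50 + (-6) + 14 = 80.
Column 4: 10 + (-2) + 38 + 34 = 80.
Main diagonal: 46 + 6 + (-6) + 34 = 80.
Anti-diagonal: 10 + 50 + 30 + (-10) = 80.
All lines sum to 80.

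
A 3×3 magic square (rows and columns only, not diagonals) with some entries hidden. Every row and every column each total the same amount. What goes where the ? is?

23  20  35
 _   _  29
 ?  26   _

Row 1 is complete and sums to 78; that is the magic constant.
The remaining cell in column 2 is (2,2) = 78 − 46 = 32.
Column 3 needs 78; the known cells sum to 64, so (3,3) = 14.
Row 2 must total 78; the given cells sum to 61, so (2,1) = 17.
Row 3 needs 78; the known cells sum to 40, so (3,1) = 38.

38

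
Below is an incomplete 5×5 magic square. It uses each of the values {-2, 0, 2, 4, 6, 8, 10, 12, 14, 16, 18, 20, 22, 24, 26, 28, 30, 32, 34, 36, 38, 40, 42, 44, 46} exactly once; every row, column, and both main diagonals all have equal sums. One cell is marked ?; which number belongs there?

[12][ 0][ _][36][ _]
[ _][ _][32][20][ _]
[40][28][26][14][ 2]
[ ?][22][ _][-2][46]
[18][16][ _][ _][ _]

The 25 entries sum to 550, so each line sums to 550/5 = 110.
Column 2 must total 110; the given cells sum to 66, so (2,2) = 44.
Column 4 must total 110; the given cells sum to 68, so (5,4) = 42.
Using main diagonal: 12 + 44 + 26 + (-2) + ? → (5,5) = 110 − 80 = 30.
Using anti-diagonal: 20 + 26 + 22 + 18 + ? → (1,5) = 110 − 86 = 24.
Row 1: 12 + 0 + 36 + 24 + ? = 110, so (1,3) = 38.
Row 5 must total 110; the given cells sum to 106, so (5,3) = 4.
Using column 3: 38 + 32 + 26 + 4 + ? → (4,3) = 110 − 100 = 10.
Column 5 needs 110; the known cells sum to 102, so (2,5) = 8.
Row 2 needs 110; the known cells sum to 104, so (2,1) = 6.
Row 4 must total 110; the given cells sum to 76, so (4,1) = 34.

34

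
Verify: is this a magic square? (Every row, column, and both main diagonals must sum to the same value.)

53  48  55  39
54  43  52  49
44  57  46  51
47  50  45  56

Row 1: 53 + 48 + 55 + 39 = 195.
Row 2: 54 + 43 + 52 + 49 = 198.
Row 3: 44 + 57 + 46 + 51 = 198.
Row 4: 47 + 50 + 45 + 56 = 198.
Column 1: 53 + 54 + 44 + 47 = 198.
Column 2: 48 + 43 + 57 + 50 = 198.
Column 3: 55 + 52 + 46 + 45 = 198.
Column 4: 39 + 49 + 51 + 56 = 195.
Main diagonal: 53 + 43 + 46 + 56 = 198.
Anti-diagonal: 39 + 52 + 57 + 47 = 195.

No — row 1 sums to 195 but row 2 sums to 198.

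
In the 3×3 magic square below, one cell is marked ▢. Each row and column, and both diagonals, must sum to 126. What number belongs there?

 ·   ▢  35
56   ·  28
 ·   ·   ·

70

Row 2 needs 126; the known cells sum to 84, so (2,2) = 42.
The remaining cell in column 3 is (3,3) = 126 − 63 = 63.
The remaining cell in main diagonal is (1,1) = 126 − 105 = 21.
The remaining cell in anti-diagonal is (3,1) = 126 − 77 = 49.
From row 1, 126 − (21 + 35) gives (1,2) = 70.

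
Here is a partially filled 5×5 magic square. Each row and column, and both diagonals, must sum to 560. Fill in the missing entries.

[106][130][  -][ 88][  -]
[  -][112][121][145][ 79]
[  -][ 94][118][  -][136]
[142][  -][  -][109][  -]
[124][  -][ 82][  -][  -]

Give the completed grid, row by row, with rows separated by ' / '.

Using row 2: 112 + 121 + 145 + 79 + ? → (2,1) = 560 − 457 = 103.
From column 1, 560 − (106 + 103 + 142 + 124) gives (3,1) = 85.
Main diagonal: 106 + 112 + 118 + 109 + ? = 560, so (5,5) = 115.
Row 3 must total 560; the given cells sum to 433, so (3,4) = 127.
The remaining cell in column 4 is (5,4) = 560 − 469 = 91.
The remaining cell in row 5 is (5,2) = 560 − 412 = 148.
The remaining cell in column 2 is (4,2) = 560 − 484 = 76.
The remaining cell in anti-diagonal is (1,5) = 560 − 463 = 97.
Row 1: 106 + 130 + 88 + 97 + ? = 560, so (1,3) = 139.
From column 3, 560 − (139 + 121 + 118 + 82) gives (4,3) = 100.
From column 5, 560 − (97 + 79 + 136 + 115) gives (4,5) = 133.

106 130 139 88 97 / 103 112 121 145 79 / 85 94 118 127 136 / 142 76 100 109 133 / 124 148 82 91 115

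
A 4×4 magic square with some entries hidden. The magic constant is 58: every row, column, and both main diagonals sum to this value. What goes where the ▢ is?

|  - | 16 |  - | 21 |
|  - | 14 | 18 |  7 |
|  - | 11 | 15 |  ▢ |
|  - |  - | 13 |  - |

From row 2, 58 − (14 + 18 + 7) gives (2,1) = 19.
The remaining cell in column 2 is (4,2) = 58 − 41 = 17.
Column 3 must total 58; the given cells sum to 46, so (1,3) = 12.
Anti-diagonal needs 58; the known cells sum to 50, so (4,1) = 8.
Row 1 needs 58; the known cells sum to 49, so (1,1) = 9.
The remaining cell in row 4 is (4,4) = 58 − 38 = 20.
The remaining cell in column 1 is (3,1) = 58 − 36 = 22.
From column 4, 58 − (21 + 7 + 20) gives (3,4) = 10.

10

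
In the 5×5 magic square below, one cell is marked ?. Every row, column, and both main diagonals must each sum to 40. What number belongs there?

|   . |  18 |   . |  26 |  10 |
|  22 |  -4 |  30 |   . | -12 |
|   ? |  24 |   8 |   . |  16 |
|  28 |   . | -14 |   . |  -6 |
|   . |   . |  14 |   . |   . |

0

Using row 2: 22 + (-4) + 30 + (-12) + ? → (2,4) = 40 − 36 = 4.
Column 3 needs 40; the known cells sum to 38, so (1,3) = 2.
From column 5, 40 − (10 + (-12) + 16 + (-6)) gives (5,5) = 32.
Row 1 needs 40; the known cells sum to 56, so (1,1) = -16.
The remaining cell in main diagonal is (4,4) = 40 − 20 = 20.
Row 4 needs 40; the known cells sum to 28, so (4,2) = 12.
Using column 2: 18 + (-4) + 24 + 12 + ? → (5,2) = 40 − 50 = -10.
Anti-diagonal must total 40; the given cells sum to 34, so (5,1) = 6.
From row 5, 40 − (6 + (-10) + 14 + 32) gives (5,4) = -2.
Using column 1: -16 + 22 + 28 + 6 + ? → (3,1) = 40 − 40 = 0.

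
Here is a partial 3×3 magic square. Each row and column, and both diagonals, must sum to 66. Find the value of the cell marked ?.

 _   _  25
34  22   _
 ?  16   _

Row 2 must total 66; the given cells sum to 56, so (2,3) = 10.
Column 2 must total 66; the given cells sum to 38, so (1,2) = 28.
The remaining cell in column 3 is (3,3) = 66 − 35 = 31.
From main diagonal, 66 − (22 + 31) gives (1,1) = 13.
Anti-diagonal must total 66; the given cells sum to 47, so (3,1) = 19.

19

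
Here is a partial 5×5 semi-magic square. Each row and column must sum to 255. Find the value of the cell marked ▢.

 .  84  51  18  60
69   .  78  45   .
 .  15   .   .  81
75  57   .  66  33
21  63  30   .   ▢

The remaining cell in row 1 is (1,1) = 255 − 213 = 42.
Using row 4: 75 + 57 + 66 + 33 + ? → (4,3) = 255 − 231 = 24.
Column 1 must total 255; the given cells sum to 207, so (3,1) = 48.
The remaining cell in column 2 is (2,2) = 255 − 219 = 36.
Column 3: 51 + 78 + 24 + 30 + ? = 255, so (3,3) = 72.
Row 2 must total 255; the given cells sum to 228, so (2,5) = 27.
Row 3 must total 255; the given cells sum to 216, so (3,4) = 39.
Using column 4: 18 + 45 + 39 + 66 + ? → (5,4) = 255 − 168 = 87.
The remaining cell in column 5 is (5,5) = 255 − 201 = 54.

54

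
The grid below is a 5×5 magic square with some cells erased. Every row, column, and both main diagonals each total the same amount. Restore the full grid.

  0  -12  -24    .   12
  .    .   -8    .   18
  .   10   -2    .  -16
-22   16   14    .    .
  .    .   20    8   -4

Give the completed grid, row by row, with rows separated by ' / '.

Column 3 is already complete: -24 + -8 + -2 + 14 + 20 = 0, so that is the magic constant.
Row 1 needs 0; the known cells sum to -24, so (1,4) = 24.
From column 5, 0 − (12 + 18 + (-16) + (-4)) gives (4,5) = -10.
The remaining cell in row 4 is (4,4) = 0 − (-2) = 2.
Using main diagonal: 0 + (-2) + 2 + (-4) + ? → (2,2) = 0 − (-4) = 4.
The remaining cell in column 2 is (5,2) = 0 − 18 = -18.
Row 5 must total 0; the given cells sum to 6, so (5,1) = -6.
The remaining cell in anti-diagonal is (2,4) = 0 − 20 = -20.
The remaining cell in row 2 is (2,1) = 0 − (-6) = 6.
Column 1 needs 0; the known cells sum to -22, so (3,1) = 22.
Column 4: 24 + (-20) + 2 + 8 + ? = 0, so (3,4) = -14.

0 -12 -24 24 12 / 6 4 -8 -20 18 / 22 10 -2 -14 -16 / -22 16 14 2 -10 / -6 -18 20 8 -4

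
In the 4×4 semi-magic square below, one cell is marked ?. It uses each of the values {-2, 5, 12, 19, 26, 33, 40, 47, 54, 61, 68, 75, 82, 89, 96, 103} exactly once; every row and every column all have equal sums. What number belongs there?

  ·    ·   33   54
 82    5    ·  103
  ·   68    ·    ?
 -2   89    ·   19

The 16 entries sum to 808, so each line sums to 808/4 = 202.
From row 2, 202 − (82 + 5 + 103) gives (2,3) = 12.
The remaining cell in row 4 is (4,3) = 202 − 106 = 96.
Column 2: 5 + 68 + 89 + ? = 202, so (1,2) = 40.
Column 3: 33 + 12 + 96 + ? = 202, so (3,3) = 61.
Column 4 needs 202; the known cells sum to 176, so (3,4) = 26.

26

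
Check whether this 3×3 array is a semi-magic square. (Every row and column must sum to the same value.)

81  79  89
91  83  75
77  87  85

Row 1: 81 + 79 + 89 = 249.
Row 2: 91 + 83 + 75 = 249.
Row 3: 77 + 87 + 85 = 249.
Column 1: 81 + 91 + 77 = 249.
Column 2: 79 + 83 + 87 = 249.
Column 3: 89 + 75 + 85 = 249.
All lines sum to 249.

Yes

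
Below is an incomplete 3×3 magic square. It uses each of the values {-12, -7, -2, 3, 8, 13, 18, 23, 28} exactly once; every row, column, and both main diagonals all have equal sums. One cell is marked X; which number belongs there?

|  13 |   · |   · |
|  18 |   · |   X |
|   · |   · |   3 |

The 9 entries sum to 72, so each line sums to 72/3 = 24.
Using column 1: 13 + 18 + ? → (3,1) = 24 − 31 = -7.
Main diagonal needs 24; the known cells sum to 16, so (2,2) = 8.
Anti-diagonal needs 24; the known cells sum to 1, so (1,3) = 23.
Row 1 must total 24; the given cells sum to 36, so (1,2) = -12.
Using row 2: 18 + 8 + ? → (2,3) = 24 − 26 = -2.

-2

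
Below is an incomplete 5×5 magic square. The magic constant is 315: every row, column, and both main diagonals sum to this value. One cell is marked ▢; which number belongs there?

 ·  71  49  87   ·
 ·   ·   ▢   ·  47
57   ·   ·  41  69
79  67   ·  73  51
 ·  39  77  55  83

81

Row 4 must total 315; the given cells sum to 270, so (4,3) = 45.
Row 5 needs 315; the known cells sum to 254, so (5,1) = 61.
From column 4, 315 − (87 + 41 + 73 + 55) gives (2,4) = 59.
The remaining cell in column 5 is (1,5) = 315 − 250 = 65.
Using anti-diagonal: 65 + 59 + 67 + 61 + ? → (3,3) = 315 − 252 = 63.
Row 1: 71 + 49 + 87 + 65 + ? = 315, so (1,1) = 43.
Row 3: 57 + 63 + 41 + 69 + ? = 315, so (3,2) = 85.
Column 1 needs 315; the known cells sum to 240, so (2,1) = 75.
Column 2: 71 + 85 + 67 + 39 + ? = 315, so (2,2) = 53.
Column 3 needs 315; the known cells sum to 234, so (2,3) = 81.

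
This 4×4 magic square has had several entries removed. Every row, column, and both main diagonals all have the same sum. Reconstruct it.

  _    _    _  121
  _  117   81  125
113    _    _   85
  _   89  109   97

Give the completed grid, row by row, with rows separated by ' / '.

Column 4 is already complete: 121 + 125 + 85 + 97 = 428, so that is the magic constant.
The remaining cell in row 2 is (2,1) = 428 − 323 = 105.
The remaining cell in row 4 is (4,1) = 428 − 295 = 133.
Column 1 must total 428; the given cells sum to 351, so (1,1) = 77.
Main diagonal needs 428; the known cells sum to 291, so (3,3) = 137.
The remaining cell in anti-diagonal is (3,2) = 428 − 335 = 93.
Column 2 needs 428; the known cells sum to 299, so (1,2) = 129.
Using column 3: 81 + 137 + 109 + ? → (1,3) = 428 − 327 = 101.

77 129 101 121 / 105 117 81 125 / 113 93 137 85 / 133 89 109 97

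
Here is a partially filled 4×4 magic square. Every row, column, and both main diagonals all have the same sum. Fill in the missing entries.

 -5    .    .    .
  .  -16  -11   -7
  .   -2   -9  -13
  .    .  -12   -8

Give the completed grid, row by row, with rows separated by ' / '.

Main diagonal is already complete: -5 + -16 + -9 + -8 = -38, so that is the magic constant.
Row 2: -16 + (-11) + (-7) + ? = -38, so (2,1) = -4.
Using row 3: -2 + (-9) + (-13) + ? → (3,1) = -38 − (-24) = -14.
The remaining cell in column 1 is (4,1) = -38 − (-23) = -15.
The remaining cell in column 3 is (1,3) = -38 − (-32) = -6.
Column 4 must total -38; the given cells sum to -28, so (1,4) = -10.
Row 1: -5 + (-6) + (-10) + ? = -38, so (1,2) = -17.
The remaining cell in row 4 is (4,2) = -38 − (-35) = -3.

-5 -17 -6 -10 / -4 -16 -11 -7 / -14 -2 -9 -13 / -15 -3 -12 -8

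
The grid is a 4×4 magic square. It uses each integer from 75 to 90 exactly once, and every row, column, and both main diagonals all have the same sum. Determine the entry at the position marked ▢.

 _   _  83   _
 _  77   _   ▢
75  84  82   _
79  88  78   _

The entries are 75 through 90, which sum to 1320, so each line sums to 1320/4 = 330.
Using row 3: 75 + 84 + 82 + ? → (3,4) = 330 − 241 = 89.
Row 4: 79 + 88 + 78 + ? = 330, so (4,4) = 85.
The remaining cell in column 2 is (1,2) = 330 − 249 = 81.
Column 3: 83 + 82 + 78 + ? = 330, so (2,3) = 87.
Using main diagonal: 77 + 82 + 85 + ? → (1,1) = 330 − 244 = 86.
The remaining cell in anti-diagonal is (1,4) = 330 − 250 = 80.
The remaining cell in column 1 is (2,1) = 330 − 240 = 90.
Column 4 must total 330; the given cells sum to 254, so (2,4) = 76.

76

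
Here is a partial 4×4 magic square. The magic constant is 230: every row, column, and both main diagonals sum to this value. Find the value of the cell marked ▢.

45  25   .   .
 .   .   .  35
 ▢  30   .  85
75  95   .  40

50

Row 4 must total 230; the given cells sum to 210, so (4,3) = 20.
From column 2, 230 − (25 + 30 + 95) gives (2,2) = 80.
The remaining cell in column 4 is (1,4) = 230 − 160 = 70.
Main diagonal must total 230; the given cells sum to 165, so (3,3) = 65.
The remaining cell in anti-diagonal is (2,3) = 230 − 175 = 55.
Row 1 must total 230; the given cells sum to 140, so (1,3) = 90.
From row 2, 230 − (80 + 55 + 35) gives (2,1) = 60.
The remaining cell in row 3 is (3,1) = 230 − 180 = 50.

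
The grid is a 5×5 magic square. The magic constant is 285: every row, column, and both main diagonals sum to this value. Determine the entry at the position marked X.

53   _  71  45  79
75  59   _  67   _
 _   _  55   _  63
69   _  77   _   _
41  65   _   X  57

73

Row 1: 53 + 71 + 45 + 79 + ? = 285, so (1,2) = 37.
The remaining cell in column 1 is (3,1) = 285 − 238 = 47.
Using main diagonal: 53 + 59 + 55 + 57 + ? → (4,4) = 285 − 224 = 61.
From anti-diagonal, 285 − (79 + 67 + 55 + 41) gives (4,2) = 43.
Row 4: 69 + 43 + 77 + 61 + ? = 285, so (4,5) = 35.
Using column 2: 37 + 59 + 43 + 65 + ? → (3,2) = 285 − 204 = 81.
Using column 5: 79 + 63 + 35 + 57 + ? → (2,5) = 285 − 234 = 51.
Row 2 needs 285; the known cells sum to 252, so (2,3) = 33.
From row 3, 285 − (47 + 81 + 55 + 63) gives (3,4) = 39.
Column 3 must total 285; the given cells sum to 236, so (5,3) = 49.
Using column 4: 45 + 67 + 39 + 61 + ? → (5,4) = 285 − 212 = 73.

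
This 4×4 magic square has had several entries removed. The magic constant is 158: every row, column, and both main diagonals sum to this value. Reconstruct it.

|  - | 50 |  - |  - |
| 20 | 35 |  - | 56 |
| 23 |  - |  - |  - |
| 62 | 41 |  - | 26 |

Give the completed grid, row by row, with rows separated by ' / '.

53 50 38 17 / 20 35 47 56 / 23 32 44 59 / 62 41 29 26

The remaining cell in row 2 is (2,3) = 158 − 111 = 47.
Using row 4: 62 + 41 + 26 + ? → (4,3) = 158 − 129 = 29.
Using column 1: 20 + 23 + 62 + ? → (1,1) = 158 − 105 = 53.
From column 2, 158 − (50 + 35 + 41) gives (3,2) = 32.
Using main diagonal: 53 + 35 + 26 + ? → (3,3) = 158 − 114 = 44.
Anti-diagonal must total 158; the given cells sum to 141, so (1,4) = 17.
Using row 1: 53 + 50 + 17 + ? → (1,3) = 158 − 120 = 38.
The remaining cell in row 3 is (3,4) = 158 − 99 = 59.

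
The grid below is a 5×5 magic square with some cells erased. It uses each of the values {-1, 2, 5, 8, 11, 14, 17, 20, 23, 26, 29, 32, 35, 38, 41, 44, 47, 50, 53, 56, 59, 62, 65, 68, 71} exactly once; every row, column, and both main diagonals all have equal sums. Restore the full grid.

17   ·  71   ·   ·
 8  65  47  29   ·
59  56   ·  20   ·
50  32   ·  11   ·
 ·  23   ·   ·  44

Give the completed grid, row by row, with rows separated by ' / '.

The 25 entries sum to 875, so each line sums to 875/5 = 175.
Row 2 needs 175; the known cells sum to 149, so (2,5) = 26.
Column 1 needs 175; the known cells sum to 134, so (5,1) = 41.
Column 2 must total 175; the given cells sum to 176, so (1,2) = -1.
The remaining cell in main diagonal is (3,3) = 175 − 137 = 38.
Anti-diagonal: 29 + 38 + 32 + 41 + ? = 175, so (1,5) = 35.
The remaining cell in row 1 is (1,4) = 175 − 122 = 53.
Row 3 needs 175; the known cells sum to 173, so (3,5) = 2.
Using column 4: 53 + 29 + 20 + 11 + ? → (5,4) = 175 − 113 = 62.
Column 5 needs 175; the known cells sum to 107, so (4,5) = 68.
Row 4: 50 + 32 + 11 + 68 + ? = 175, so (4,3) = 14.
Row 5 needs 175; the known cells sum to 170, so (5,3) = 5.

17 -1 71 53 35 / 8 65 47 29 26 / 59 56 38 20 2 / 50 32 14 11 68 / 41 23 5 62 44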